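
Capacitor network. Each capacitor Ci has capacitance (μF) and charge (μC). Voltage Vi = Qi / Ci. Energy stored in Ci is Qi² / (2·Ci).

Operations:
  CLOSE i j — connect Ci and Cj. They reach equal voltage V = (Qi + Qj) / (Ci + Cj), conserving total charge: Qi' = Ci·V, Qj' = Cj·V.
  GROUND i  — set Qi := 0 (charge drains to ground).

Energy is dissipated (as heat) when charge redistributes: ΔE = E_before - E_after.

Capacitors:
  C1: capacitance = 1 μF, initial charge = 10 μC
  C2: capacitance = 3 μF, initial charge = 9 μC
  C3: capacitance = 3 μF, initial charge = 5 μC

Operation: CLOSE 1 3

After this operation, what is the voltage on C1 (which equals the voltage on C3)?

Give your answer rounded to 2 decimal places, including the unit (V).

Initial: C1(1μF, Q=10μC, V=10.00V), C2(3μF, Q=9μC, V=3.00V), C3(3μF, Q=5μC, V=1.67V)
Op 1: CLOSE 1-3: Q_total=15.00, C_total=4.00, V=3.75; Q1=3.75, Q3=11.25; dissipated=26.042

Answer: 3.75 V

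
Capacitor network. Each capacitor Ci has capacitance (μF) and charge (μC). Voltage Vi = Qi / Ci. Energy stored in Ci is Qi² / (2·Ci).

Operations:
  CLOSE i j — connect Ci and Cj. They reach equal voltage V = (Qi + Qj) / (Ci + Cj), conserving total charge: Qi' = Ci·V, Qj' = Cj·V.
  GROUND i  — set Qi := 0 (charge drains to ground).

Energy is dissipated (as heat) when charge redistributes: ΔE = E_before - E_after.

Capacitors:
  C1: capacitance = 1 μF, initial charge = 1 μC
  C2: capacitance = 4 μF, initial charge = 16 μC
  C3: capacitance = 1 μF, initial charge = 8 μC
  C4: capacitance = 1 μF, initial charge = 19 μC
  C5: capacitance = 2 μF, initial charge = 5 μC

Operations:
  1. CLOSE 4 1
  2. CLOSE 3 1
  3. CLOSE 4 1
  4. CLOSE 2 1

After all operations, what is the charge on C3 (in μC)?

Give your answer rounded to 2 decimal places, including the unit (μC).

Initial: C1(1μF, Q=1μC, V=1.00V), C2(4μF, Q=16μC, V=4.00V), C3(1μF, Q=8μC, V=8.00V), C4(1μF, Q=19μC, V=19.00V), C5(2μF, Q=5μC, V=2.50V)
Op 1: CLOSE 4-1: Q_total=20.00, C_total=2.00, V=10.00; Q4=10.00, Q1=10.00; dissipated=81.000
Op 2: CLOSE 3-1: Q_total=18.00, C_total=2.00, V=9.00; Q3=9.00, Q1=9.00; dissipated=1.000
Op 3: CLOSE 4-1: Q_total=19.00, C_total=2.00, V=9.50; Q4=9.50, Q1=9.50; dissipated=0.250
Op 4: CLOSE 2-1: Q_total=25.50, C_total=5.00, V=5.10; Q2=20.40, Q1=5.10; dissipated=12.100
Final charges: Q1=5.10, Q2=20.40, Q3=9.00, Q4=9.50, Q5=5.00

Answer: 9.00 μC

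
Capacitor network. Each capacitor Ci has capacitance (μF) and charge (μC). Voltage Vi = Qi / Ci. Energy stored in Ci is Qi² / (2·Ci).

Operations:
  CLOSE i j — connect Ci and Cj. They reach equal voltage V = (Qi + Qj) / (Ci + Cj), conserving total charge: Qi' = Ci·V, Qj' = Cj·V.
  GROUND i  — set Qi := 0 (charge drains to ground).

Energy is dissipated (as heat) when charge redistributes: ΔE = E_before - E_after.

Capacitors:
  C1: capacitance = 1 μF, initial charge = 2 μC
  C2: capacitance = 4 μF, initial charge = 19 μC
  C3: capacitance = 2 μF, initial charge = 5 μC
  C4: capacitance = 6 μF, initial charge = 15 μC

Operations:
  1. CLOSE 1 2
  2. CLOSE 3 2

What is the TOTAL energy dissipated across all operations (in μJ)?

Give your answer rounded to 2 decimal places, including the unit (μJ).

Initial: C1(1μF, Q=2μC, V=2.00V), C2(4μF, Q=19μC, V=4.75V), C3(2μF, Q=5μC, V=2.50V), C4(6μF, Q=15μC, V=2.50V)
Op 1: CLOSE 1-2: Q_total=21.00, C_total=5.00, V=4.20; Q1=4.20, Q2=16.80; dissipated=3.025
Op 2: CLOSE 3-2: Q_total=21.80, C_total=6.00, V=3.63; Q3=7.27, Q2=14.53; dissipated=1.927
Total dissipated: 4.952 μJ

Answer: 4.95 μJ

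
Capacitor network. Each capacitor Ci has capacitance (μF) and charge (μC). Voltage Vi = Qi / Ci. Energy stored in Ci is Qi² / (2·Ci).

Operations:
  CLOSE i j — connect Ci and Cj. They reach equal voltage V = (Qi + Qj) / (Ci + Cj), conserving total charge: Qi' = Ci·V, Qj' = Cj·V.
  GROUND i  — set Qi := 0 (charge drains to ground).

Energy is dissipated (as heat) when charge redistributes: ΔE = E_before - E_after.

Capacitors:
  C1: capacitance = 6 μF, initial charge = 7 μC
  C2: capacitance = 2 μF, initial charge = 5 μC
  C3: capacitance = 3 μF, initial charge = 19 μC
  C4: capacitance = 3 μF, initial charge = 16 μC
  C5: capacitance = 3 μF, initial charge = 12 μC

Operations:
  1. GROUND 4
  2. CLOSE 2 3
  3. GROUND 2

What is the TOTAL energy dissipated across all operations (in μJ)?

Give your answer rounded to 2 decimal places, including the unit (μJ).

Initial: C1(6μF, Q=7μC, V=1.17V), C2(2μF, Q=5μC, V=2.50V), C3(3μF, Q=19μC, V=6.33V), C4(3μF, Q=16μC, V=5.33V), C5(3μF, Q=12μC, V=4.00V)
Op 1: GROUND 4: Q4=0; energy lost=42.667
Op 2: CLOSE 2-3: Q_total=24.00, C_total=5.00, V=4.80; Q2=9.60, Q3=14.40; dissipated=8.817
Op 3: GROUND 2: Q2=0; energy lost=23.040
Total dissipated: 74.523 μJ

Answer: 74.52 μJ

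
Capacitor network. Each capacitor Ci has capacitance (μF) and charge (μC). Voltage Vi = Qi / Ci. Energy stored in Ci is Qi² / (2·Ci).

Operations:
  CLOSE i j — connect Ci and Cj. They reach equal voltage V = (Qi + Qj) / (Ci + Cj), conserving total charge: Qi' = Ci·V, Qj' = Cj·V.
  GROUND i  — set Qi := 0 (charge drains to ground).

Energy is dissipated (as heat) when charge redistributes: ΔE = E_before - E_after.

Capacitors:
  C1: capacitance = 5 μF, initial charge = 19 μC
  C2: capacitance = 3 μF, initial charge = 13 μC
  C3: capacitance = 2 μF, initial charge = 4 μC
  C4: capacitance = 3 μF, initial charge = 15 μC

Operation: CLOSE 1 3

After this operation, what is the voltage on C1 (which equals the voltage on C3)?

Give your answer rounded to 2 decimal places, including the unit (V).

Initial: C1(5μF, Q=19μC, V=3.80V), C2(3μF, Q=13μC, V=4.33V), C3(2μF, Q=4μC, V=2.00V), C4(3μF, Q=15μC, V=5.00V)
Op 1: CLOSE 1-3: Q_total=23.00, C_total=7.00, V=3.29; Q1=16.43, Q3=6.57; dissipated=2.314

Answer: 3.29 V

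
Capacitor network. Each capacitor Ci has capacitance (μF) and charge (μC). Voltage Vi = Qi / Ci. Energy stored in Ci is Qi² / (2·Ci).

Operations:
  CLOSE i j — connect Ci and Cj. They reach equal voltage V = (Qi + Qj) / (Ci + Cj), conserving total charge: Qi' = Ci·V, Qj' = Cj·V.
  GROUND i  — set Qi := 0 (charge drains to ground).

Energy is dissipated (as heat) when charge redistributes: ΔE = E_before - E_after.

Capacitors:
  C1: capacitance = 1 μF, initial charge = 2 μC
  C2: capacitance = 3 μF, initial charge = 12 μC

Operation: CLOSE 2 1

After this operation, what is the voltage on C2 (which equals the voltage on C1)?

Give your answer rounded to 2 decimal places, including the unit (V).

Initial: C1(1μF, Q=2μC, V=2.00V), C2(3μF, Q=12μC, V=4.00V)
Op 1: CLOSE 2-1: Q_total=14.00, C_total=4.00, V=3.50; Q2=10.50, Q1=3.50; dissipated=1.500

Answer: 3.50 V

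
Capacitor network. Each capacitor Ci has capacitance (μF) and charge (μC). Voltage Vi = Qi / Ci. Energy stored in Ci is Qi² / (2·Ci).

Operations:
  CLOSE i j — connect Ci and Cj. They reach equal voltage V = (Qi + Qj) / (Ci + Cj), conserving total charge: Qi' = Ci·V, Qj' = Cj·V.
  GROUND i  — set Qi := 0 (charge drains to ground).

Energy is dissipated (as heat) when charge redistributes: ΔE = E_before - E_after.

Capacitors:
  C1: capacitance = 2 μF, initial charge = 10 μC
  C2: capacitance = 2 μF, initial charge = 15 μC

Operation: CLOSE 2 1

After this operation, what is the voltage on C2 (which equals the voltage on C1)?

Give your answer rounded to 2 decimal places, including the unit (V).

Initial: C1(2μF, Q=10μC, V=5.00V), C2(2μF, Q=15μC, V=7.50V)
Op 1: CLOSE 2-1: Q_total=25.00, C_total=4.00, V=6.25; Q2=12.50, Q1=12.50; dissipated=3.125

Answer: 6.25 V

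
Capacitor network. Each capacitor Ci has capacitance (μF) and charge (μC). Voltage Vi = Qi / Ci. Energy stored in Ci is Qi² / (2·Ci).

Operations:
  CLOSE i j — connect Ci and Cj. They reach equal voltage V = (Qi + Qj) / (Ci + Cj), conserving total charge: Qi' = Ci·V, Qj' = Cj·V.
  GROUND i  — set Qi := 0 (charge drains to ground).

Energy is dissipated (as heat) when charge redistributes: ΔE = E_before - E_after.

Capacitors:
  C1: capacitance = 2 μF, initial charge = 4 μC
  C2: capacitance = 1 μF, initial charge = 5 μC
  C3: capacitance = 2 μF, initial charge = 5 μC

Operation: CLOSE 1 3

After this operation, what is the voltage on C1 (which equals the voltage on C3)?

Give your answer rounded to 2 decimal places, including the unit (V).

Answer: 2.25 V

Derivation:
Initial: C1(2μF, Q=4μC, V=2.00V), C2(1μF, Q=5μC, V=5.00V), C3(2μF, Q=5μC, V=2.50V)
Op 1: CLOSE 1-3: Q_total=9.00, C_total=4.00, V=2.25; Q1=4.50, Q3=4.50; dissipated=0.125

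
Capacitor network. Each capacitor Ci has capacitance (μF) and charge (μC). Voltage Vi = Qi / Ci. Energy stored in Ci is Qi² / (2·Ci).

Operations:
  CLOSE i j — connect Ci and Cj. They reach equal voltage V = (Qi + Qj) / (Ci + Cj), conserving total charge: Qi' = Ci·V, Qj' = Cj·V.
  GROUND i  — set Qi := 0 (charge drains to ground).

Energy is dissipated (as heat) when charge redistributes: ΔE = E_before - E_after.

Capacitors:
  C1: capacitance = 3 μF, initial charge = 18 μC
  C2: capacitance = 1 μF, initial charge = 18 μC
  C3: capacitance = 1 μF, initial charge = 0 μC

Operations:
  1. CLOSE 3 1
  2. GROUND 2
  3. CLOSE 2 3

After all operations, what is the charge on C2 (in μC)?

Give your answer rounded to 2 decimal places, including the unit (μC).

Answer: 2.25 μC

Derivation:
Initial: C1(3μF, Q=18μC, V=6.00V), C2(1μF, Q=18μC, V=18.00V), C3(1μF, Q=0μC, V=0.00V)
Op 1: CLOSE 3-1: Q_total=18.00, C_total=4.00, V=4.50; Q3=4.50, Q1=13.50; dissipated=13.500
Op 2: GROUND 2: Q2=0; energy lost=162.000
Op 3: CLOSE 2-3: Q_total=4.50, C_total=2.00, V=2.25; Q2=2.25, Q3=2.25; dissipated=5.062
Final charges: Q1=13.50, Q2=2.25, Q3=2.25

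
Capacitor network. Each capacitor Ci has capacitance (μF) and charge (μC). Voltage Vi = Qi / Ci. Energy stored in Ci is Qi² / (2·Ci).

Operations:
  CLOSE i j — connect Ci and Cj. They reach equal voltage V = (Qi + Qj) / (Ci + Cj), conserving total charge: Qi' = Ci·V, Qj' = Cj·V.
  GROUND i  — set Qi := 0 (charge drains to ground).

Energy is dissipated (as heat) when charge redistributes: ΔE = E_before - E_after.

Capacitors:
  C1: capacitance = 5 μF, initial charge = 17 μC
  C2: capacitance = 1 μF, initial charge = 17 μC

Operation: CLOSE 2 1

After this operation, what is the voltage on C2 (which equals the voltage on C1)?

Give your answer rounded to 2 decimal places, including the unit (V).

Initial: C1(5μF, Q=17μC, V=3.40V), C2(1μF, Q=17μC, V=17.00V)
Op 1: CLOSE 2-1: Q_total=34.00, C_total=6.00, V=5.67; Q2=5.67, Q1=28.33; dissipated=77.067

Answer: 5.67 V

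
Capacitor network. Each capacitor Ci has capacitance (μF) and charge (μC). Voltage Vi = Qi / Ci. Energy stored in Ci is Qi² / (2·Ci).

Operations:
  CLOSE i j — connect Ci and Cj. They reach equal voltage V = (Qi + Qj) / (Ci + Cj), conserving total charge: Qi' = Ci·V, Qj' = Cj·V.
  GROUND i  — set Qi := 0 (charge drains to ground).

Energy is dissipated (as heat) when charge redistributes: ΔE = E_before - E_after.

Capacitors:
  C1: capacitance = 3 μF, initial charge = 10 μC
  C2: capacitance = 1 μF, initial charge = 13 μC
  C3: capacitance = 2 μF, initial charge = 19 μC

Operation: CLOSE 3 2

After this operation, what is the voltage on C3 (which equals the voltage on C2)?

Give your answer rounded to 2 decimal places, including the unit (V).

Answer: 10.67 V

Derivation:
Initial: C1(3μF, Q=10μC, V=3.33V), C2(1μF, Q=13μC, V=13.00V), C3(2μF, Q=19μC, V=9.50V)
Op 1: CLOSE 3-2: Q_total=32.00, C_total=3.00, V=10.67; Q3=21.33, Q2=10.67; dissipated=4.083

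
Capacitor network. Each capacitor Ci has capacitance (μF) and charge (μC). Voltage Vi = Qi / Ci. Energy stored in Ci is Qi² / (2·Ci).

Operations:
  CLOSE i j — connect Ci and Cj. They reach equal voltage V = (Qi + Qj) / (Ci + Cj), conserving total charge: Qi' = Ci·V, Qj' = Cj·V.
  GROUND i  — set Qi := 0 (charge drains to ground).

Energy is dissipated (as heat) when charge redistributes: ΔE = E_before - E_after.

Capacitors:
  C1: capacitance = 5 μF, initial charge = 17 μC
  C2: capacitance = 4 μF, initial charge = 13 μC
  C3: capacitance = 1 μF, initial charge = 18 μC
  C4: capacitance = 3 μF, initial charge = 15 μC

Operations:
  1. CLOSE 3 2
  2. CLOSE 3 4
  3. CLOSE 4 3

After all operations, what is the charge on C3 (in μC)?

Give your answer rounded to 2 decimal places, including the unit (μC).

Initial: C1(5μF, Q=17μC, V=3.40V), C2(4μF, Q=13μC, V=3.25V), C3(1μF, Q=18μC, V=18.00V), C4(3μF, Q=15μC, V=5.00V)
Op 1: CLOSE 3-2: Q_total=31.00, C_total=5.00, V=6.20; Q3=6.20, Q2=24.80; dissipated=87.025
Op 2: CLOSE 3-4: Q_total=21.20, C_total=4.00, V=5.30; Q3=5.30, Q4=15.90; dissipated=0.540
Op 3: CLOSE 4-3: Q_total=21.20, C_total=4.00, V=5.30; Q4=15.90, Q3=5.30; dissipated=0.000
Final charges: Q1=17.00, Q2=24.80, Q3=5.30, Q4=15.90

Answer: 5.30 μC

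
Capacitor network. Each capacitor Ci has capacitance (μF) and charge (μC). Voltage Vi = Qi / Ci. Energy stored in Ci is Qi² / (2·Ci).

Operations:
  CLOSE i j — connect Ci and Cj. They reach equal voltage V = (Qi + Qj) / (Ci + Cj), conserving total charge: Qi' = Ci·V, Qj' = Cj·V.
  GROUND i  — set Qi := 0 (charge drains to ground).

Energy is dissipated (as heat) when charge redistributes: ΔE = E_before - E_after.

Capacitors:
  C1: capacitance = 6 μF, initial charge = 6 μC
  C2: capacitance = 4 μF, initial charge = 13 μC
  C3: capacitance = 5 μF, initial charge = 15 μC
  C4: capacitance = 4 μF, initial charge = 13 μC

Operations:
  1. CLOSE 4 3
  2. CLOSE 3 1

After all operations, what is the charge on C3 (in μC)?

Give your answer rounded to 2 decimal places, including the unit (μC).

Initial: C1(6μF, Q=6μC, V=1.00V), C2(4μF, Q=13μC, V=3.25V), C3(5μF, Q=15μC, V=3.00V), C4(4μF, Q=13μC, V=3.25V)
Op 1: CLOSE 4-3: Q_total=28.00, C_total=9.00, V=3.11; Q4=12.44, Q3=15.56; dissipated=0.069
Op 2: CLOSE 3-1: Q_total=21.56, C_total=11.00, V=1.96; Q3=9.80, Q1=11.76; dissipated=6.077
Final charges: Q1=11.76, Q2=13.00, Q3=9.80, Q4=12.44

Answer: 9.80 μC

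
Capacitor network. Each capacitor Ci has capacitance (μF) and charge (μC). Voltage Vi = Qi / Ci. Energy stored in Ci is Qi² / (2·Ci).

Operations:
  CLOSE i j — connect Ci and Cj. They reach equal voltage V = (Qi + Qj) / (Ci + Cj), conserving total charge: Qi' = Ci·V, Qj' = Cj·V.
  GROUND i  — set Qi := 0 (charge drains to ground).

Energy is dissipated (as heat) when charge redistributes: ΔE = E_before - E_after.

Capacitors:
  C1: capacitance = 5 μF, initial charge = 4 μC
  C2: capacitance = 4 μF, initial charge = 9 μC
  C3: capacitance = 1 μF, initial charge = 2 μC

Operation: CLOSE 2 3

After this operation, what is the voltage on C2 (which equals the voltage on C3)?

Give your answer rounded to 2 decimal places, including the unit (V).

Answer: 2.20 V

Derivation:
Initial: C1(5μF, Q=4μC, V=0.80V), C2(4μF, Q=9μC, V=2.25V), C3(1μF, Q=2μC, V=2.00V)
Op 1: CLOSE 2-3: Q_total=11.00, C_total=5.00, V=2.20; Q2=8.80, Q3=2.20; dissipated=0.025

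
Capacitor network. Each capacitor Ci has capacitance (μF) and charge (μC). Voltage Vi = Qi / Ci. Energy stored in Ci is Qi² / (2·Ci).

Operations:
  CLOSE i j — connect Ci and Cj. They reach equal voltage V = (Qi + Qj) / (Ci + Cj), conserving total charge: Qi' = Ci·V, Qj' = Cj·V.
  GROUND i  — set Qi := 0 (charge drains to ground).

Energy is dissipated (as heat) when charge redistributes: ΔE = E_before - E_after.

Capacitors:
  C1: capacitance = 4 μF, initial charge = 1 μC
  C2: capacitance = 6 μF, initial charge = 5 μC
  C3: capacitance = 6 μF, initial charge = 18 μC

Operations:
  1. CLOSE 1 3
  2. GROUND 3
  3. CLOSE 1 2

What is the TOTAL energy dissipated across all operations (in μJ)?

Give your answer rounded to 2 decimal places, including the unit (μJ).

Initial: C1(4μF, Q=1μC, V=0.25V), C2(6μF, Q=5μC, V=0.83V), C3(6μF, Q=18μC, V=3.00V)
Op 1: CLOSE 1-3: Q_total=19.00, C_total=10.00, V=1.90; Q1=7.60, Q3=11.40; dissipated=9.075
Op 2: GROUND 3: Q3=0; energy lost=10.830
Op 3: CLOSE 1-2: Q_total=12.60, C_total=10.00, V=1.26; Q1=5.04, Q2=7.56; dissipated=1.365
Total dissipated: 21.270 μJ

Answer: 21.27 μJ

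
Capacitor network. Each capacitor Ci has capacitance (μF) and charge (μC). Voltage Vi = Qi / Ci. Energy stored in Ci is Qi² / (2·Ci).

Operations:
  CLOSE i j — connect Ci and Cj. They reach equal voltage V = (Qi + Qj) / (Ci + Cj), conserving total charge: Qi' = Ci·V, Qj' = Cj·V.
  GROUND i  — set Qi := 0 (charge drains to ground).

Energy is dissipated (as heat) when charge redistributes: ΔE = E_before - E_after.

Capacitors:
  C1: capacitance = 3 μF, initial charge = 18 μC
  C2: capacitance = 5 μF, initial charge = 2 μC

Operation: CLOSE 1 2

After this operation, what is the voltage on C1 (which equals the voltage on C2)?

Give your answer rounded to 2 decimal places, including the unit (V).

Answer: 2.50 V

Derivation:
Initial: C1(3μF, Q=18μC, V=6.00V), C2(5μF, Q=2μC, V=0.40V)
Op 1: CLOSE 1-2: Q_total=20.00, C_total=8.00, V=2.50; Q1=7.50, Q2=12.50; dissipated=29.400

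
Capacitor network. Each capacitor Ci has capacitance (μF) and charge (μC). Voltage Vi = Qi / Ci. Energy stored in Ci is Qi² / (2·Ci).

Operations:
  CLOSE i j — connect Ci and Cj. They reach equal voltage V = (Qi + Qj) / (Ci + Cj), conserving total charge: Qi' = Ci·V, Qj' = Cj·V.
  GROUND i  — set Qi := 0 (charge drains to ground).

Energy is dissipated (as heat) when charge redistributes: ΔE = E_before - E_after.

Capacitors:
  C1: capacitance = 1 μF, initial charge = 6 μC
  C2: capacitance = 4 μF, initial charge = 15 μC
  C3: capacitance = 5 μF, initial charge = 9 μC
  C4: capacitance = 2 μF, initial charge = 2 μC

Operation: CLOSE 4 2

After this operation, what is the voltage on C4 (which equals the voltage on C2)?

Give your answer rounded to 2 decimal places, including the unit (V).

Answer: 2.83 V

Derivation:
Initial: C1(1μF, Q=6μC, V=6.00V), C2(4μF, Q=15μC, V=3.75V), C3(5μF, Q=9μC, V=1.80V), C4(2μF, Q=2μC, V=1.00V)
Op 1: CLOSE 4-2: Q_total=17.00, C_total=6.00, V=2.83; Q4=5.67, Q2=11.33; dissipated=5.042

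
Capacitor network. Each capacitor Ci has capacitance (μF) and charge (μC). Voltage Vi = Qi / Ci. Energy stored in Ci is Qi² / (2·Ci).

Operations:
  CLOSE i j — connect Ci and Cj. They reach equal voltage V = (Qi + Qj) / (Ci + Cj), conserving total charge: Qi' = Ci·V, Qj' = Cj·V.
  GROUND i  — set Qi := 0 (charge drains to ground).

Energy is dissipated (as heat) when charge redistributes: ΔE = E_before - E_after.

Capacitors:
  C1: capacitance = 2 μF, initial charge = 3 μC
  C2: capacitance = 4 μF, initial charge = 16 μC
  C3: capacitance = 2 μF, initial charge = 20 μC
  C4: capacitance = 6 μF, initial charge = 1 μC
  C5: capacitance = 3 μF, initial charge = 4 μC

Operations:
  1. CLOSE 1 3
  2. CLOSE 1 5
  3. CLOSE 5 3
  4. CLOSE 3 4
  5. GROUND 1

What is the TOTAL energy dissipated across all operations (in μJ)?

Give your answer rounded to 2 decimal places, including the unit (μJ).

Initial: C1(2μF, Q=3μC, V=1.50V), C2(4μF, Q=16μC, V=4.00V), C3(2μF, Q=20μC, V=10.00V), C4(6μF, Q=1μC, V=0.17V), C5(3μF, Q=4μC, V=1.33V)
Op 1: CLOSE 1-3: Q_total=23.00, C_total=4.00, V=5.75; Q1=11.50, Q3=11.50; dissipated=36.125
Op 2: CLOSE 1-5: Q_total=15.50, C_total=5.00, V=3.10; Q1=6.20, Q5=9.30; dissipated=11.704
Op 3: CLOSE 5-3: Q_total=20.80, C_total=5.00, V=4.16; Q5=12.48, Q3=8.32; dissipated=4.213
Op 4: CLOSE 3-4: Q_total=9.32, C_total=8.00, V=1.17; Q3=2.33, Q4=6.99; dissipated=11.960
Op 5: GROUND 1: Q1=0; energy lost=9.610
Total dissipated: 73.613 μJ

Answer: 73.61 μJ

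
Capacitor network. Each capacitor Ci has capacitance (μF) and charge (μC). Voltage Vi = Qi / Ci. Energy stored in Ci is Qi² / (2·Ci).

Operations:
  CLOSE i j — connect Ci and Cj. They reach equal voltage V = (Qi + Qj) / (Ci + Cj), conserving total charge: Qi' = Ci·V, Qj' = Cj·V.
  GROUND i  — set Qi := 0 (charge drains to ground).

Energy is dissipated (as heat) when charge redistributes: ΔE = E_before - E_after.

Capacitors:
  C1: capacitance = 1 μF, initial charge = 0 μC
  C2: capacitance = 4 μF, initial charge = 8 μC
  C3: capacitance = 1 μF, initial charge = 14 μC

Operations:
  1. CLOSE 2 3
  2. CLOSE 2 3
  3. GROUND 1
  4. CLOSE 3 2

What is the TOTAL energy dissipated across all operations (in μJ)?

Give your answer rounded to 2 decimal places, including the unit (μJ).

Initial: C1(1μF, Q=0μC, V=0.00V), C2(4μF, Q=8μC, V=2.00V), C3(1μF, Q=14μC, V=14.00V)
Op 1: CLOSE 2-3: Q_total=22.00, C_total=5.00, V=4.40; Q2=17.60, Q3=4.40; dissipated=57.600
Op 2: CLOSE 2-3: Q_total=22.00, C_total=5.00, V=4.40; Q2=17.60, Q3=4.40; dissipated=0.000
Op 3: GROUND 1: Q1=0; energy lost=0.000
Op 4: CLOSE 3-2: Q_total=22.00, C_total=5.00, V=4.40; Q3=4.40, Q2=17.60; dissipated=0.000
Total dissipated: 57.600 μJ

Answer: 57.60 μJ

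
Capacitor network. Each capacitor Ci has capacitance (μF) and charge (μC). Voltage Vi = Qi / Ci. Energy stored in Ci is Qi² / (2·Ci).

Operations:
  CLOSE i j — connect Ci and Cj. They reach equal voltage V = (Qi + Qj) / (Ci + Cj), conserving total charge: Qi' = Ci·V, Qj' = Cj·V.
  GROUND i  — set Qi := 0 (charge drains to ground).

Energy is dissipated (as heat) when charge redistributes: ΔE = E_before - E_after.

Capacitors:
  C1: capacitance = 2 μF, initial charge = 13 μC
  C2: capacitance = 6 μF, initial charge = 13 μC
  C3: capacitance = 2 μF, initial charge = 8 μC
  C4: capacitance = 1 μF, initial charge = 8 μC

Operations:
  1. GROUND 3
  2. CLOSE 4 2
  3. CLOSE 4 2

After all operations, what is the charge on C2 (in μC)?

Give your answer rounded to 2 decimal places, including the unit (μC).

Initial: C1(2μF, Q=13μC, V=6.50V), C2(6μF, Q=13μC, V=2.17V), C3(2μF, Q=8μC, V=4.00V), C4(1μF, Q=8μC, V=8.00V)
Op 1: GROUND 3: Q3=0; energy lost=16.000
Op 2: CLOSE 4-2: Q_total=21.00, C_total=7.00, V=3.00; Q4=3.00, Q2=18.00; dissipated=14.583
Op 3: CLOSE 4-2: Q_total=21.00, C_total=7.00, V=3.00; Q4=3.00, Q2=18.00; dissipated=0.000
Final charges: Q1=13.00, Q2=18.00, Q3=0.00, Q4=3.00

Answer: 18.00 μC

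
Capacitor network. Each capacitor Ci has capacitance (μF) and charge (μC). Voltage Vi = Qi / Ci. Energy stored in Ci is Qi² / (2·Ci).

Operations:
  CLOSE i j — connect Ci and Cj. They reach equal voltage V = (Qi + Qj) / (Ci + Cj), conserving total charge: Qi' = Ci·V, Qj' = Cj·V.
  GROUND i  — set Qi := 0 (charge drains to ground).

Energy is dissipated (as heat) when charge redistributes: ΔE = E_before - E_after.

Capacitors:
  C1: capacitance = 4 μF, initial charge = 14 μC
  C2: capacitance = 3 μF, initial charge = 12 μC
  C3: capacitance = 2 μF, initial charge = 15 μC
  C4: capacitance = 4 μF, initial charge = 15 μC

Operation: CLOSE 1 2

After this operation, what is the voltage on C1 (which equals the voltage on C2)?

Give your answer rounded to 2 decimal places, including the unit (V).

Answer: 3.71 V

Derivation:
Initial: C1(4μF, Q=14μC, V=3.50V), C2(3μF, Q=12μC, V=4.00V), C3(2μF, Q=15μC, V=7.50V), C4(4μF, Q=15μC, V=3.75V)
Op 1: CLOSE 1-2: Q_total=26.00, C_total=7.00, V=3.71; Q1=14.86, Q2=11.14; dissipated=0.214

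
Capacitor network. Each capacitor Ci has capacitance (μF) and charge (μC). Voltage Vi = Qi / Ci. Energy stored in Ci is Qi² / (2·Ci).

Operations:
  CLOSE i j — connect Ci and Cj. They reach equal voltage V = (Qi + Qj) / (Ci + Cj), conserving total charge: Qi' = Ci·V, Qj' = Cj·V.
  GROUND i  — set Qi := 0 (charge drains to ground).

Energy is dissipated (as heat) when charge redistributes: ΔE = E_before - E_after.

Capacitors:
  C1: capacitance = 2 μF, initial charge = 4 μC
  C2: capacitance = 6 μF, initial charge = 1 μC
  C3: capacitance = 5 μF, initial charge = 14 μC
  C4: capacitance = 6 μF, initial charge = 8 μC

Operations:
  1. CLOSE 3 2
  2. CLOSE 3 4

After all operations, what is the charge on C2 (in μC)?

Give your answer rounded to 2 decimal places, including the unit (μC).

Initial: C1(2μF, Q=4μC, V=2.00V), C2(6μF, Q=1μC, V=0.17V), C3(5μF, Q=14μC, V=2.80V), C4(6μF, Q=8μC, V=1.33V)
Op 1: CLOSE 3-2: Q_total=15.00, C_total=11.00, V=1.36; Q3=6.82, Q2=8.18; dissipated=9.456
Op 2: CLOSE 3-4: Q_total=14.82, C_total=11.00, V=1.35; Q3=6.74, Q4=8.08; dissipated=0.001
Final charges: Q1=4.00, Q2=8.18, Q3=6.74, Q4=8.08

Answer: 8.18 μC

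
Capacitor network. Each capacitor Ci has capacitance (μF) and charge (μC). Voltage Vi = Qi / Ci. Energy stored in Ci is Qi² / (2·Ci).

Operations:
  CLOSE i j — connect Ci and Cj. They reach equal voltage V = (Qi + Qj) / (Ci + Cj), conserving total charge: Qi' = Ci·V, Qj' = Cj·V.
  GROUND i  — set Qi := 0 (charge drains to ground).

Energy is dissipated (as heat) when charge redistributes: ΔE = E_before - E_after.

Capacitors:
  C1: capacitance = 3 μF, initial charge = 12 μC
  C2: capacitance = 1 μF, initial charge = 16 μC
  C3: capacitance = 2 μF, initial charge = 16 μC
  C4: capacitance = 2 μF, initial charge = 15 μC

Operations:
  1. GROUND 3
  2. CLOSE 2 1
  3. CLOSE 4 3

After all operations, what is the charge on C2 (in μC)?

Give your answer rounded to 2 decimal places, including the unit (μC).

Initial: C1(3μF, Q=12μC, V=4.00V), C2(1μF, Q=16μC, V=16.00V), C3(2μF, Q=16μC, V=8.00V), C4(2μF, Q=15μC, V=7.50V)
Op 1: GROUND 3: Q3=0; energy lost=64.000
Op 2: CLOSE 2-1: Q_total=28.00, C_total=4.00, V=7.00; Q2=7.00, Q1=21.00; dissipated=54.000
Op 3: CLOSE 4-3: Q_total=15.00, C_total=4.00, V=3.75; Q4=7.50, Q3=7.50; dissipated=28.125
Final charges: Q1=21.00, Q2=7.00, Q3=7.50, Q4=7.50

Answer: 7.00 μC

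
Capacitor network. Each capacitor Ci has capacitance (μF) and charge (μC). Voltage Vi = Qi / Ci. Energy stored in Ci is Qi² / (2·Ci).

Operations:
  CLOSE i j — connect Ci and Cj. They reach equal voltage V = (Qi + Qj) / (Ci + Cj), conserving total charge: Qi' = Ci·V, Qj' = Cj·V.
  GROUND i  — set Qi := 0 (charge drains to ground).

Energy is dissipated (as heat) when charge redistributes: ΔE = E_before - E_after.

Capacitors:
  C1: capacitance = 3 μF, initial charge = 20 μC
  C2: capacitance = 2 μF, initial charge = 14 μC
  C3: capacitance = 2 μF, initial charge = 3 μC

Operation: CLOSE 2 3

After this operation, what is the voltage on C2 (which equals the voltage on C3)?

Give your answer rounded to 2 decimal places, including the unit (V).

Initial: C1(3μF, Q=20μC, V=6.67V), C2(2μF, Q=14μC, V=7.00V), C3(2μF, Q=3μC, V=1.50V)
Op 1: CLOSE 2-3: Q_total=17.00, C_total=4.00, V=4.25; Q2=8.50, Q3=8.50; dissipated=15.125

Answer: 4.25 V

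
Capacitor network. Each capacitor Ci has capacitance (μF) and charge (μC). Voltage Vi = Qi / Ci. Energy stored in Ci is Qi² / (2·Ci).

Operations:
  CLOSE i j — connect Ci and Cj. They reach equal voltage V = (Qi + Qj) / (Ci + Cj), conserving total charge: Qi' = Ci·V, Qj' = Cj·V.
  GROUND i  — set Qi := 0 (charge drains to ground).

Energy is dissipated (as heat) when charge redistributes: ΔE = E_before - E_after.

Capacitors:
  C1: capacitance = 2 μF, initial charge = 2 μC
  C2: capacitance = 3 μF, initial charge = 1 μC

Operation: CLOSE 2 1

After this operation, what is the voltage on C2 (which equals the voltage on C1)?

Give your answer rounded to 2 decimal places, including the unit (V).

Answer: 0.60 V

Derivation:
Initial: C1(2μF, Q=2μC, V=1.00V), C2(3μF, Q=1μC, V=0.33V)
Op 1: CLOSE 2-1: Q_total=3.00, C_total=5.00, V=0.60; Q2=1.80, Q1=1.20; dissipated=0.267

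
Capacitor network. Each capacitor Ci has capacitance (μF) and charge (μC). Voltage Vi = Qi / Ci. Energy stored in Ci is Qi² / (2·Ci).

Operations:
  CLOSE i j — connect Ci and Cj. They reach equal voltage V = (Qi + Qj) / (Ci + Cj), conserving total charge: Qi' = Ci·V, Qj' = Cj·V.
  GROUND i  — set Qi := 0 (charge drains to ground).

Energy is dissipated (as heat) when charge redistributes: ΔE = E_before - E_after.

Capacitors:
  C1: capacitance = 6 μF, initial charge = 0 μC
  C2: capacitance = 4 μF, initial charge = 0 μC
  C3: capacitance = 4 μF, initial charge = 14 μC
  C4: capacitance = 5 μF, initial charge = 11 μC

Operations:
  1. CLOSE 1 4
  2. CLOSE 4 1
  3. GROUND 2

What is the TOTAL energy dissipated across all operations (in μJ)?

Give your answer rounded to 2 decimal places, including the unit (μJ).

Initial: C1(6μF, Q=0μC, V=0.00V), C2(4μF, Q=0μC, V=0.00V), C3(4μF, Q=14μC, V=3.50V), C4(5μF, Q=11μC, V=2.20V)
Op 1: CLOSE 1-4: Q_total=11.00, C_total=11.00, V=1.00; Q1=6.00, Q4=5.00; dissipated=6.600
Op 2: CLOSE 4-1: Q_total=11.00, C_total=11.00, V=1.00; Q4=5.00, Q1=6.00; dissipated=0.000
Op 3: GROUND 2: Q2=0; energy lost=0.000
Total dissipated: 6.600 μJ

Answer: 6.60 μJ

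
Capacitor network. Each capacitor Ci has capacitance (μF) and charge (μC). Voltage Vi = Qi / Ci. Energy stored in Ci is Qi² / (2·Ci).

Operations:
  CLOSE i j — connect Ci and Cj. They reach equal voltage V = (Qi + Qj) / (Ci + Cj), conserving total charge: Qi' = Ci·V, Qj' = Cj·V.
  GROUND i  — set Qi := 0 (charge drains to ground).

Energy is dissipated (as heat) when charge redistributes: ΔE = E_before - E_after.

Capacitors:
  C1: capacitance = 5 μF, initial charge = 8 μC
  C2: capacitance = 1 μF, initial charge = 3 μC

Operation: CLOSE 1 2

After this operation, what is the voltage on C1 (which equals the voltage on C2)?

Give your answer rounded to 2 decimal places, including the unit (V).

Answer: 1.83 V

Derivation:
Initial: C1(5μF, Q=8μC, V=1.60V), C2(1μF, Q=3μC, V=3.00V)
Op 1: CLOSE 1-2: Q_total=11.00, C_total=6.00, V=1.83; Q1=9.17, Q2=1.83; dissipated=0.817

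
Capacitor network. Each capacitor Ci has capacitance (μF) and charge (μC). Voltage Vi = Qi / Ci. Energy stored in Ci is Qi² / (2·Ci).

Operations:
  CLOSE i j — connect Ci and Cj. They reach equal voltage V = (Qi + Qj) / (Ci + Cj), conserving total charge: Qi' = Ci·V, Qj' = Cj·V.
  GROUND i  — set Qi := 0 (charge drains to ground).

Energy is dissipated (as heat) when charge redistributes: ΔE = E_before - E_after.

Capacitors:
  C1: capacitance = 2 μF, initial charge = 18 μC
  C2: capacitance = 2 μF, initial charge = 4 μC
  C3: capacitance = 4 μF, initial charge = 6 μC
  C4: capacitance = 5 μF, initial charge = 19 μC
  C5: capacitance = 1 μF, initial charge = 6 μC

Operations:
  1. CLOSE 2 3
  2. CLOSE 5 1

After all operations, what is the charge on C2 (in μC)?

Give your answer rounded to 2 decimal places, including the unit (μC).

Answer: 3.33 μC

Derivation:
Initial: C1(2μF, Q=18μC, V=9.00V), C2(2μF, Q=4μC, V=2.00V), C3(4μF, Q=6μC, V=1.50V), C4(5μF, Q=19μC, V=3.80V), C5(1μF, Q=6μC, V=6.00V)
Op 1: CLOSE 2-3: Q_total=10.00, C_total=6.00, V=1.67; Q2=3.33, Q3=6.67; dissipated=0.167
Op 2: CLOSE 5-1: Q_total=24.00, C_total=3.00, V=8.00; Q5=8.00, Q1=16.00; dissipated=3.000
Final charges: Q1=16.00, Q2=3.33, Q3=6.67, Q4=19.00, Q5=8.00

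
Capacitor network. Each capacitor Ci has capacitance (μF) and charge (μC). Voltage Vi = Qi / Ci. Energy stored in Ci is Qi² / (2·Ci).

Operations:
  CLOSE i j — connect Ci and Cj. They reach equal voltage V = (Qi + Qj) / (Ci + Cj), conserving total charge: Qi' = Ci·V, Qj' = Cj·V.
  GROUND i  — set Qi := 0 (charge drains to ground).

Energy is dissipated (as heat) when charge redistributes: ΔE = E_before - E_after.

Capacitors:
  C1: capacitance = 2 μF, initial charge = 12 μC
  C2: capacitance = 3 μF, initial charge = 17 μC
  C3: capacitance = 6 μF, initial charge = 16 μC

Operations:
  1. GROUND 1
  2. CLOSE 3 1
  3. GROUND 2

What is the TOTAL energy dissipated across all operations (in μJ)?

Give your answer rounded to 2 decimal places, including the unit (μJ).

Initial: C1(2μF, Q=12μC, V=6.00V), C2(3μF, Q=17μC, V=5.67V), C3(6μF, Q=16μC, V=2.67V)
Op 1: GROUND 1: Q1=0; energy lost=36.000
Op 2: CLOSE 3-1: Q_total=16.00, C_total=8.00, V=2.00; Q3=12.00, Q1=4.00; dissipated=5.333
Op 3: GROUND 2: Q2=0; energy lost=48.167
Total dissipated: 89.500 μJ

Answer: 89.50 μJ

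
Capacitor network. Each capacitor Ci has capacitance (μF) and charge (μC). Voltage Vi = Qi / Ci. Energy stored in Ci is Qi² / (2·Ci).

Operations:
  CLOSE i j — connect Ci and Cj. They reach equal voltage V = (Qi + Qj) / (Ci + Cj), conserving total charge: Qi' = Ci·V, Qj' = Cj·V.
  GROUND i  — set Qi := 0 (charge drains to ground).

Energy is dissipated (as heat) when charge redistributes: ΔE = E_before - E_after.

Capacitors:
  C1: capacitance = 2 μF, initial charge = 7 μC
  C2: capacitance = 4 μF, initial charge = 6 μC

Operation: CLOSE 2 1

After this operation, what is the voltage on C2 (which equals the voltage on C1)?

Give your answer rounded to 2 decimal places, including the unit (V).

Initial: C1(2μF, Q=7μC, V=3.50V), C2(4μF, Q=6μC, V=1.50V)
Op 1: CLOSE 2-1: Q_total=13.00, C_total=6.00, V=2.17; Q2=8.67, Q1=4.33; dissipated=2.667

Answer: 2.17 V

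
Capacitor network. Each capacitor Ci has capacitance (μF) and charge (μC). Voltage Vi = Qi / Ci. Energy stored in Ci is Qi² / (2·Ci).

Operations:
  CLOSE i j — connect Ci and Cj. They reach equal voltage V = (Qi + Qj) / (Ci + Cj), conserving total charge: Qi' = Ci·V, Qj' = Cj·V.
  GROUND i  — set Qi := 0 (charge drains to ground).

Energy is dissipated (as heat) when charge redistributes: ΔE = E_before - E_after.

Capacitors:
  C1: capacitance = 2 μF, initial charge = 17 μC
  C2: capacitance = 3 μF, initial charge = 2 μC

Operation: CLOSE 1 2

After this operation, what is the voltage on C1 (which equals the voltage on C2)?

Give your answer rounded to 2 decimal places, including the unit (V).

Answer: 3.80 V

Derivation:
Initial: C1(2μF, Q=17μC, V=8.50V), C2(3μF, Q=2μC, V=0.67V)
Op 1: CLOSE 1-2: Q_total=19.00, C_total=5.00, V=3.80; Q1=7.60, Q2=11.40; dissipated=36.817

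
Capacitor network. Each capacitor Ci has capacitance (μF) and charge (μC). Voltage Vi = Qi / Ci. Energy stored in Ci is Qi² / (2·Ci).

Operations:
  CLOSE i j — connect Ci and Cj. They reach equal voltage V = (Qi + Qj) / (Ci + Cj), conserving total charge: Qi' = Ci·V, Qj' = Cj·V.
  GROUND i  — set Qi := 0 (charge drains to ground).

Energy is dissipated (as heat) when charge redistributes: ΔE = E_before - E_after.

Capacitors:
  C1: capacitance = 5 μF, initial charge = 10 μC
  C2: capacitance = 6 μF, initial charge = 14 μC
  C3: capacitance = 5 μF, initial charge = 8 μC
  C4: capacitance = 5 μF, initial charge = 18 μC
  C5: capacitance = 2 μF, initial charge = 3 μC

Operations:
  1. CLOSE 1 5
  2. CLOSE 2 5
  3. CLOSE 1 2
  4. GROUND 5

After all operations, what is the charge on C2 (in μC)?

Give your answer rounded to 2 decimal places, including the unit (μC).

Answer: 12.31 μC

Derivation:
Initial: C1(5μF, Q=10μC, V=2.00V), C2(6μF, Q=14μC, V=2.33V), C3(5μF, Q=8μC, V=1.60V), C4(5μF, Q=18μC, V=3.60V), C5(2μF, Q=3μC, V=1.50V)
Op 1: CLOSE 1-5: Q_total=13.00, C_total=7.00, V=1.86; Q1=9.29, Q5=3.71; dissipated=0.179
Op 2: CLOSE 2-5: Q_total=17.71, C_total=8.00, V=2.21; Q2=13.29, Q5=4.43; dissipated=0.170
Op 3: CLOSE 1-2: Q_total=22.57, C_total=11.00, V=2.05; Q1=10.26, Q2=12.31; dissipated=0.174
Op 4: GROUND 5: Q5=0; energy lost=4.903
Final charges: Q1=10.26, Q2=12.31, Q3=8.00, Q4=18.00, Q5=0.00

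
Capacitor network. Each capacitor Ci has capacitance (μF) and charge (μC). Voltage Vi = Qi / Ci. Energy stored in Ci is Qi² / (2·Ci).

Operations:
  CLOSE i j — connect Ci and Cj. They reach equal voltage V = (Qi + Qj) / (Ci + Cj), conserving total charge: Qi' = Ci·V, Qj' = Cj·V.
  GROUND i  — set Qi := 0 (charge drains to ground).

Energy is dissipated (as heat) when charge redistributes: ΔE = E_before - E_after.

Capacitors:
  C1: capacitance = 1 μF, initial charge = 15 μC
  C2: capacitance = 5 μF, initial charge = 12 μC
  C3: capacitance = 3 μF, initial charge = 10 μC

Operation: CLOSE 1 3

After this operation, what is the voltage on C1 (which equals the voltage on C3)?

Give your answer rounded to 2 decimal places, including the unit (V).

Initial: C1(1μF, Q=15μC, V=15.00V), C2(5μF, Q=12μC, V=2.40V), C3(3μF, Q=10μC, V=3.33V)
Op 1: CLOSE 1-3: Q_total=25.00, C_total=4.00, V=6.25; Q1=6.25, Q3=18.75; dissipated=51.042

Answer: 6.25 V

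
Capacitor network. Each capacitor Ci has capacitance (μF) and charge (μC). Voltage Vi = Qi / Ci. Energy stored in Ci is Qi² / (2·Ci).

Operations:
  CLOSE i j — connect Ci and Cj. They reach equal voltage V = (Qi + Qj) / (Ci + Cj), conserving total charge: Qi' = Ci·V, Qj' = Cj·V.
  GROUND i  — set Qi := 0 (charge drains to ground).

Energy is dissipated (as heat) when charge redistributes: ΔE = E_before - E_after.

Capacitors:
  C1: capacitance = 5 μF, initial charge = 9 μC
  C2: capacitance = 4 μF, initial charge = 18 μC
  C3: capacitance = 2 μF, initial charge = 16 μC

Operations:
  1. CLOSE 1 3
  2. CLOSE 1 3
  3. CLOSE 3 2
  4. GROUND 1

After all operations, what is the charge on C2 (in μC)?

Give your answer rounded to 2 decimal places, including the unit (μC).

Answer: 16.76 μC

Derivation:
Initial: C1(5μF, Q=9μC, V=1.80V), C2(4μF, Q=18μC, V=4.50V), C3(2μF, Q=16μC, V=8.00V)
Op 1: CLOSE 1-3: Q_total=25.00, C_total=7.00, V=3.57; Q1=17.86, Q3=7.14; dissipated=27.457
Op 2: CLOSE 1-3: Q_total=25.00, C_total=7.00, V=3.57; Q1=17.86, Q3=7.14; dissipated=0.000
Op 3: CLOSE 3-2: Q_total=25.14, C_total=6.00, V=4.19; Q3=8.38, Q2=16.76; dissipated=0.575
Op 4: GROUND 1: Q1=0; energy lost=31.888
Final charges: Q1=0.00, Q2=16.76, Q3=8.38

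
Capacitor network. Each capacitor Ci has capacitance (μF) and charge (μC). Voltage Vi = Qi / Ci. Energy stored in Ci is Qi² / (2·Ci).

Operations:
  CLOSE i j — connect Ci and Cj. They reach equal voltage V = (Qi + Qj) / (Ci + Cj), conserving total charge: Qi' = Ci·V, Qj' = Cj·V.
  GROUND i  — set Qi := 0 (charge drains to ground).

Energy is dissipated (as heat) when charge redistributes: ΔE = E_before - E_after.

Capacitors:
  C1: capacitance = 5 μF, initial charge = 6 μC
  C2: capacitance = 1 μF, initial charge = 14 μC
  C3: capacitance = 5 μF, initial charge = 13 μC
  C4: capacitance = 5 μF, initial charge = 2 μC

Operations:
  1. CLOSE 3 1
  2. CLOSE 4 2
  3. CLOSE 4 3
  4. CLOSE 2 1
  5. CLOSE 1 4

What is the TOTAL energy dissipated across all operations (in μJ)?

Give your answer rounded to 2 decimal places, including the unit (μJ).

Initial: C1(5μF, Q=6μC, V=1.20V), C2(1μF, Q=14μC, V=14.00V), C3(5μF, Q=13μC, V=2.60V), C4(5μF, Q=2μC, V=0.40V)
Op 1: CLOSE 3-1: Q_total=19.00, C_total=10.00, V=1.90; Q3=9.50, Q1=9.50; dissipated=2.450
Op 2: CLOSE 4-2: Q_total=16.00, C_total=6.00, V=2.67; Q4=13.33, Q2=2.67; dissipated=77.067
Op 3: CLOSE 4-3: Q_total=22.83, C_total=10.00, V=2.28; Q4=11.42, Q3=11.42; dissipated=0.735
Op 4: CLOSE 2-1: Q_total=12.17, C_total=6.00, V=2.03; Q2=2.03, Q1=10.14; dissipated=0.245
Op 5: CLOSE 1-4: Q_total=21.56, C_total=10.00, V=2.16; Q1=10.78, Q4=10.78; dissipated=0.082
Total dissipated: 80.578 μJ

Answer: 80.58 μJ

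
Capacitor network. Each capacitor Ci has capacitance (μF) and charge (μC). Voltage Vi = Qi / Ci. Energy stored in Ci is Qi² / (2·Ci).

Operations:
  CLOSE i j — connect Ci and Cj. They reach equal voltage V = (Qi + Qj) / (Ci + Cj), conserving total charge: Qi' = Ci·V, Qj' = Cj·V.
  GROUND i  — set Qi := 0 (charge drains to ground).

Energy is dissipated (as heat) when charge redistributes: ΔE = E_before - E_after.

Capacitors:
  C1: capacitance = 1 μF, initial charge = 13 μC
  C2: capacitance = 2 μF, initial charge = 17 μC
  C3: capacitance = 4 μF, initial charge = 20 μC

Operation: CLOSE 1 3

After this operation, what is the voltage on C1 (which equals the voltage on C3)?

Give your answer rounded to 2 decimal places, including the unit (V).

Initial: C1(1μF, Q=13μC, V=13.00V), C2(2μF, Q=17μC, V=8.50V), C3(4μF, Q=20μC, V=5.00V)
Op 1: CLOSE 1-3: Q_total=33.00, C_total=5.00, V=6.60; Q1=6.60, Q3=26.40; dissipated=25.600

Answer: 6.60 V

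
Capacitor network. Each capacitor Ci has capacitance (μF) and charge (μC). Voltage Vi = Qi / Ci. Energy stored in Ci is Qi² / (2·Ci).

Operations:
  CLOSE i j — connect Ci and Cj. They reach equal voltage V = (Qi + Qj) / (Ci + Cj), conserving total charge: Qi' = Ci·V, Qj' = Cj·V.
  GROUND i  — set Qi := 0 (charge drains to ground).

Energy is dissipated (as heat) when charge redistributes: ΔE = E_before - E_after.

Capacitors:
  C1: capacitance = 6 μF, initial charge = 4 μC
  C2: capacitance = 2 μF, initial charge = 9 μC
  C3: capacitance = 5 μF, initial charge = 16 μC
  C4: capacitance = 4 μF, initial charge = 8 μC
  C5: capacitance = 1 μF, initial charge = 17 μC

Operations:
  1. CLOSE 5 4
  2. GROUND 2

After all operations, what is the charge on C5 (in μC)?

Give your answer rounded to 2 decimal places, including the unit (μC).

Initial: C1(6μF, Q=4μC, V=0.67V), C2(2μF, Q=9μC, V=4.50V), C3(5μF, Q=16μC, V=3.20V), C4(4μF, Q=8μC, V=2.00V), C5(1μF, Q=17μC, V=17.00V)
Op 1: CLOSE 5-4: Q_total=25.00, C_total=5.00, V=5.00; Q5=5.00, Q4=20.00; dissipated=90.000
Op 2: GROUND 2: Q2=0; energy lost=20.250
Final charges: Q1=4.00, Q2=0.00, Q3=16.00, Q4=20.00, Q5=5.00

Answer: 5.00 μC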